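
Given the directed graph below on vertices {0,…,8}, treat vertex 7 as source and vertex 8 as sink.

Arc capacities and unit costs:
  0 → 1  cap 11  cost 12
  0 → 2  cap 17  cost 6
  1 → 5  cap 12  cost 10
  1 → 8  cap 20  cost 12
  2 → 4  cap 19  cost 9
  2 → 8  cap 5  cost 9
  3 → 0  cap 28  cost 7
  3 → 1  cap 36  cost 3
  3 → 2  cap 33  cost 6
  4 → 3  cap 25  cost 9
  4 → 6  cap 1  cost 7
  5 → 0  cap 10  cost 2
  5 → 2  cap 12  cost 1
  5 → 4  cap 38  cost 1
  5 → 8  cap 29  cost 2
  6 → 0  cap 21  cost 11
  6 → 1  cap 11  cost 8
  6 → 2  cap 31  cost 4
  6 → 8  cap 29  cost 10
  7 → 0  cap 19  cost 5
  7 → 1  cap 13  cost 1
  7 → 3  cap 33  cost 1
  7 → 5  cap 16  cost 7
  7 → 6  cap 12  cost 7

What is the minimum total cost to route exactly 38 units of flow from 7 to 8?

shortest-cost path #1: 7→5→8 push 16 @ unit cost 9 (adds 144)
shortest-cost path #2: 7→1→8 push 13 @ unit cost 13 (adds 169)
shortest-cost path #3: 7→3→1→8 push 7 @ unit cost 16 (adds 112)
shortest-cost path #4: 7→3→2→8 push 2 @ unit cost 16 (adds 32)
total cost = 457

Minimum cost for 38 units: 457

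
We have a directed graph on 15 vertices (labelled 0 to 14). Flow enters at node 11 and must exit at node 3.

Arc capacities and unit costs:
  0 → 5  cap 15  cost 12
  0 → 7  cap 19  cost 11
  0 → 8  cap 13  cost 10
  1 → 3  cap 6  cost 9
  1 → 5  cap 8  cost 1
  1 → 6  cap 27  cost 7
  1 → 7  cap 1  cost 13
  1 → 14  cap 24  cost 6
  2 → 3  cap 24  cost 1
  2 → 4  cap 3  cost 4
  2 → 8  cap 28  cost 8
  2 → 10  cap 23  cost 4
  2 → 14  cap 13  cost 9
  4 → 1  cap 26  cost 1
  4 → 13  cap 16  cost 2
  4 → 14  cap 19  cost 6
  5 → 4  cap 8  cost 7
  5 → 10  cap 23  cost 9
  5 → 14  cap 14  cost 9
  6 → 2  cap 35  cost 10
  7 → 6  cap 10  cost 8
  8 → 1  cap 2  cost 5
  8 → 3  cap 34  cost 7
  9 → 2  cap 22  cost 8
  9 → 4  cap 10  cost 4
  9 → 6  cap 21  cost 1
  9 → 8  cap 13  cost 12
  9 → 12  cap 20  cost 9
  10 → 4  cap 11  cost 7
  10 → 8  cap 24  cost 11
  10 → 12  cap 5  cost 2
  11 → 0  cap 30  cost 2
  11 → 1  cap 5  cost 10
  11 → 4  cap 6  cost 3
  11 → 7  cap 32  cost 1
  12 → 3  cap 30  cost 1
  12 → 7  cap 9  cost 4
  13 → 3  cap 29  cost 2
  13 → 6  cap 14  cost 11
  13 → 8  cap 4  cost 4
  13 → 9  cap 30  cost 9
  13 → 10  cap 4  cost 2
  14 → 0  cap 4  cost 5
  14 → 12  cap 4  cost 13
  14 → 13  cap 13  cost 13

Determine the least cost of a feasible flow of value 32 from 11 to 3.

Minimum cost for 32 units: 544

shortest-cost path #1: 11→4→13→3 push 6 @ unit cost 7 (adds 42)
shortest-cost path #2: 11→1→3 push 5 @ unit cost 19 (adds 95)
shortest-cost path #3: 11→0→8→3 push 13 @ unit cost 19 (adds 247)
shortest-cost path #4: 11→7→6→2→3 push 8 @ unit cost 20 (adds 160)
total cost = 544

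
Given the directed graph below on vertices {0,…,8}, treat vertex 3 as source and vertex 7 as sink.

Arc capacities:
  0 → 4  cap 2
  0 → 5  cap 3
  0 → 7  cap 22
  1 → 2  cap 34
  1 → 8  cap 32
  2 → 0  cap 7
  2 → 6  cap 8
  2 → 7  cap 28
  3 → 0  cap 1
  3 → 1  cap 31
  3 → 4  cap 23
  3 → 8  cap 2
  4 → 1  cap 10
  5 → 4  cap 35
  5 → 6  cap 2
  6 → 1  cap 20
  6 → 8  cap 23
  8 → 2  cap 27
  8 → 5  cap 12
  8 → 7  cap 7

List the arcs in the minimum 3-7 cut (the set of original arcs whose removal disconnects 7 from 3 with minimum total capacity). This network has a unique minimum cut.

augment #1: 3→0→7 push 1
augment #2: 3→8→7 push 2
augment #3: 3→1→2→7 push 28
augment #4: 3→1→8→7 push 3
augment #5: 3→4→1→8→7 push 2
augment #6: 3→4→1→2→0→7 push 6
augment #7: 3→4→1→8→2→0→7 push 1
max flow = 43; residual-reachable set from 3 gives S-side
cut edges (S→T): {(2,0), (2,7), (3,0), (8,7)} total cap 43

Min-cut arcs: {(2,0), (2,7), (3,0), (8,7)} (total capacity 43)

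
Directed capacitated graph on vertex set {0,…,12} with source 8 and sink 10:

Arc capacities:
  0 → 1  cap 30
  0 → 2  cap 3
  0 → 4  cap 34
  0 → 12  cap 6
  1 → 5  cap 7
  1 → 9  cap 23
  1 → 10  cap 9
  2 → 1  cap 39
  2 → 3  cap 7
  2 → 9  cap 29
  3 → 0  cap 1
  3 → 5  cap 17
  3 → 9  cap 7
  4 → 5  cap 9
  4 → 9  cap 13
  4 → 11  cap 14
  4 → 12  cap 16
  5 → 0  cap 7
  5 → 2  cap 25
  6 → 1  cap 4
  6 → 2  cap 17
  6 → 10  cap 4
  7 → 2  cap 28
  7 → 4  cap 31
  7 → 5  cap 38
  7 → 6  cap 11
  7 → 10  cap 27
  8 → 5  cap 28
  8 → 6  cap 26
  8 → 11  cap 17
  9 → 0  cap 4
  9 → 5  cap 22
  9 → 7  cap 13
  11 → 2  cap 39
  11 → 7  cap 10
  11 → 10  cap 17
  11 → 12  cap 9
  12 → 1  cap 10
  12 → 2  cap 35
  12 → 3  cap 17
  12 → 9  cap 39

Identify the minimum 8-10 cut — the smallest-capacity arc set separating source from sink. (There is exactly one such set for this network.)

Min-cut arcs: {(1,10), (6,10), (9,7), (11,7), (11,10)} (total capacity 53)

augment #1: 8→6→10 push 4
augment #2: 8→11→10 push 17
augment #3: 8→6→1→10 push 4
augment #4: 8→5→0→1→10 push 5
augment #5: 8→5→2→9→7→10 push 13
augment #6: 8→5→0→4→11→7→10 push 2
augment #7: 8→5→2→1→0→4→11→7→10 push 5
augment #8: 8→5→2→3→0→4→11→7→10 push 1
augment #9: 8→5→2→9→0→4→11→7→10 push 2
max flow = 53; residual-reachable set from 8 gives S-side
cut edges (S→T): {(1,10), (6,10), (9,7), (11,7), (11,10)} total cap 53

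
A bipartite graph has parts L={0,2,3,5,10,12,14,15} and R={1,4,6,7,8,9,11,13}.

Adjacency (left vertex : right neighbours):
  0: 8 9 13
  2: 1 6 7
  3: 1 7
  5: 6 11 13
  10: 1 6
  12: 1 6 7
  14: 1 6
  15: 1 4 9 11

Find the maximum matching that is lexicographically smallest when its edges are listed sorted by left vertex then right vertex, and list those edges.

Lex-smallest maximum matching: {(0,8), (2,1), (3,7), (5,11), (10,6), (15,4)}

|M| = 6 (so the lex-smallest maximum matching has 6 edges)
process left vertices in ascending order; for each, take the smallest-labelled available neighbour that still permits 6 edges overall, or leave it unmatched if none does
lex-smallest matching: {0-8, 2-1, 3-7, 5-11, 10-6, 15-4}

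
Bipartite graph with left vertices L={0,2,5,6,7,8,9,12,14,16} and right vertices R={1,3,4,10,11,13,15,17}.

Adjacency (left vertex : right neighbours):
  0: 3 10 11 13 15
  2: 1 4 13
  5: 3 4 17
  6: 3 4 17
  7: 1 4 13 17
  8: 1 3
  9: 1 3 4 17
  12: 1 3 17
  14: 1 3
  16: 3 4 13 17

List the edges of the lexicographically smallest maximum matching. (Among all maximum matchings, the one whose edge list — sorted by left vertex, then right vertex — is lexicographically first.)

Lex-smallest maximum matching: {(0,10), (2,1), (5,3), (6,4), (7,13), (9,17)}

|M| = 6 (so the lex-smallest maximum matching has 6 edges)
process left vertices in ascending order; for each, take the smallest-labelled available neighbour that still permits 6 edges overall, or leave it unmatched if none does
lex-smallest matching: {0-10, 2-1, 5-3, 6-4, 7-13, 9-17}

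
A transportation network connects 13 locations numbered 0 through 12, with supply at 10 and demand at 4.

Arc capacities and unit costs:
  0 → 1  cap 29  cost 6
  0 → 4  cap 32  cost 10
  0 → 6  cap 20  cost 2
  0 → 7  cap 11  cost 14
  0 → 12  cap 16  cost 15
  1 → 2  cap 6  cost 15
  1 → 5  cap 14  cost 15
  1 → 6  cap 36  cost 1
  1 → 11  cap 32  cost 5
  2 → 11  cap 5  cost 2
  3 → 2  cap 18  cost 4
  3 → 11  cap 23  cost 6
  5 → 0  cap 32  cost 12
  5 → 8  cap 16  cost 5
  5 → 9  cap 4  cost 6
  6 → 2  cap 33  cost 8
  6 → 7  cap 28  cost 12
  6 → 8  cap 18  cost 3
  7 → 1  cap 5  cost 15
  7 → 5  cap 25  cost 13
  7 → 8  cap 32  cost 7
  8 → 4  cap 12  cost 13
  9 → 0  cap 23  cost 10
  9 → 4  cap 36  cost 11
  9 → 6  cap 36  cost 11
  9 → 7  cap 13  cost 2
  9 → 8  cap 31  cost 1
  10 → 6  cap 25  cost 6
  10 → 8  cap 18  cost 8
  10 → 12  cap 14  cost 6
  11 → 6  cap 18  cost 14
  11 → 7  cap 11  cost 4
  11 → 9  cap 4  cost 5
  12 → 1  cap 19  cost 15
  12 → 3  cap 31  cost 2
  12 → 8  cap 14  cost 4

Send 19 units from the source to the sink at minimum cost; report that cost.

Minimum cost for 19 units: 516

shortest-cost path #1: 10→8→4 push 12 @ unit cost 21 (adds 252)
shortest-cost path #2: 10→12→3→11→9→4 push 4 @ unit cost 30 (adds 120)
shortest-cost path #3: 10→6→7→5→9→4 push 3 @ unit cost 48 (adds 144)
total cost = 516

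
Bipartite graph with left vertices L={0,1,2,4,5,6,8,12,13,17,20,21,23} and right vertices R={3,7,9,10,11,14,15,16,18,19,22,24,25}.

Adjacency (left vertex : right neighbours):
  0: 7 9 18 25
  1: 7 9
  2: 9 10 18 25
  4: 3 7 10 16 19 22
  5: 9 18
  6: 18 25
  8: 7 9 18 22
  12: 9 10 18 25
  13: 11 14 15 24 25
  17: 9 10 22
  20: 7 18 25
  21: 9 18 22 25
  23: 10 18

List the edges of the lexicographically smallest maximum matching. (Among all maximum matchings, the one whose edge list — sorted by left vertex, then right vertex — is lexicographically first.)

Lex-smallest maximum matching: {(0,7), (1,9), (2,10), (4,3), (5,18), (6,25), (8,22), (13,11)}

|M| = 8 (so the lex-smallest maximum matching has 8 edges)
process left vertices in ascending order; for each, take the smallest-labelled available neighbour that still permits 8 edges overall, or leave it unmatched if none does
lex-smallest matching: {0-7, 1-9, 2-10, 4-3, 5-18, 6-25, 8-22, 13-11}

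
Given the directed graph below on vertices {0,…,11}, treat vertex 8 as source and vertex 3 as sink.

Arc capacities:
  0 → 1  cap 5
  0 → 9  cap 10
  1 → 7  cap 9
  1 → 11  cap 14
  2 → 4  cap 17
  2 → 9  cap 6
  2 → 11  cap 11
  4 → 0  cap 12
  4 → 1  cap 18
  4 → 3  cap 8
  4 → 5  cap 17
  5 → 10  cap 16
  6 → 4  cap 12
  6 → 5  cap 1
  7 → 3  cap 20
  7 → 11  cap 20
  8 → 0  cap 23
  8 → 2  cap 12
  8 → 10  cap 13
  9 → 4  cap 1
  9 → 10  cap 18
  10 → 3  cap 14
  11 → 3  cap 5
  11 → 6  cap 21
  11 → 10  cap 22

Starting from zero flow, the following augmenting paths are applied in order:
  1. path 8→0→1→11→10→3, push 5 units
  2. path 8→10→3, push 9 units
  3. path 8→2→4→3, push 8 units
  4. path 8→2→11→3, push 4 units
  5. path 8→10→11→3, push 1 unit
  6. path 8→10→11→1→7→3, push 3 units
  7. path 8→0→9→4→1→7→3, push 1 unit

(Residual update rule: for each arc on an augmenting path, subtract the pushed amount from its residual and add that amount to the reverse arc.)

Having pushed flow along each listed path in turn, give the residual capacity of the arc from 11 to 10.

after path 1 (8→0→1→11→10→3, push 5): res(11,10)=17
after path 2 (8→10→3, push 9): res(11,10)=17
after path 3 (8→2→4→3, push 8): res(11,10)=17
after path 4 (8→2→11→3, push 4): res(11,10)=17
after path 5 (8→10→11→3, push 1): res(11,10)=18
after path 6 (8→10→11→1→7→3, push 3): res(11,10)=21
after path 7 (8→0→9→4→1→7→3, push 1): res(11,10)=21

Residual capacity of (11,10): 21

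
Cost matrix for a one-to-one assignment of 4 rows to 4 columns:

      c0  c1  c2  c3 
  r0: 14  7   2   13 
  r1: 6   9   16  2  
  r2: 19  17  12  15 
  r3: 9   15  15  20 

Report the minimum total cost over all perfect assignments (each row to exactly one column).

Minimum assignment cost: 30

one of 2 optimal assignments: row0→col1 (cost 7), row1→col3 (cost 2), row2→col2 (cost 12), row3→col0 (cost 9)
total = 7 + 2 + 12 + 9 = 30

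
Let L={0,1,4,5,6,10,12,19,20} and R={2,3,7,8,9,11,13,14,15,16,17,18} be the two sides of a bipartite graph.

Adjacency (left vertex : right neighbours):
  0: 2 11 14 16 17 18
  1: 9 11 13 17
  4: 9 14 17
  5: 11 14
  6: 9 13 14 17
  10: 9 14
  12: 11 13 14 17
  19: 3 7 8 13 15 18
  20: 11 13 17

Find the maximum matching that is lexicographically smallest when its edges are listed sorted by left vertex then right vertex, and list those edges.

|M| = 7 (so the lex-smallest maximum matching has 7 edges)
process left vertices in ascending order; for each, take the smallest-labelled available neighbour that still permits 7 edges overall, or leave it unmatched if none does
lex-smallest matching: {0-2, 1-9, 4-14, 5-11, 6-13, 12-17, 19-3}

Lex-smallest maximum matching: {(0,2), (1,9), (4,14), (5,11), (6,13), (12,17), (19,3)}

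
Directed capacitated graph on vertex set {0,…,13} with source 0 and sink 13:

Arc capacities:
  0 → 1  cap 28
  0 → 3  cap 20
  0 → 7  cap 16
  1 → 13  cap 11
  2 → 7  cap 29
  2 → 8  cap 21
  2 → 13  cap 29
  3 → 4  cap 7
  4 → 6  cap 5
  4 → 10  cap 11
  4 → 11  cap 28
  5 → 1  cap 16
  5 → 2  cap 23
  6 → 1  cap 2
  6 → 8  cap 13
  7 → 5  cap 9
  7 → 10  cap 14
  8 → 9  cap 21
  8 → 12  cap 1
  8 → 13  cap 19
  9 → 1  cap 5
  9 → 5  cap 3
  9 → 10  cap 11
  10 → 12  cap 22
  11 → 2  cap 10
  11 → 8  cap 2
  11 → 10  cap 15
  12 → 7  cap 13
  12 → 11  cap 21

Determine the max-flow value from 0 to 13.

Maximum flow value: 34

augment #1: 0→1→13 bottleneck 11, total now 11
augment #2: 0→7→5→2→13 bottleneck 9, total now 20
augment #3: 0→3→4→6→8→13 bottleneck 5, total now 25
augment #4: 0→3→4→11→2→13 bottleneck 2, total now 27
augment #5: 0→7→10→12→11→2→13 bottleneck 7, total now 34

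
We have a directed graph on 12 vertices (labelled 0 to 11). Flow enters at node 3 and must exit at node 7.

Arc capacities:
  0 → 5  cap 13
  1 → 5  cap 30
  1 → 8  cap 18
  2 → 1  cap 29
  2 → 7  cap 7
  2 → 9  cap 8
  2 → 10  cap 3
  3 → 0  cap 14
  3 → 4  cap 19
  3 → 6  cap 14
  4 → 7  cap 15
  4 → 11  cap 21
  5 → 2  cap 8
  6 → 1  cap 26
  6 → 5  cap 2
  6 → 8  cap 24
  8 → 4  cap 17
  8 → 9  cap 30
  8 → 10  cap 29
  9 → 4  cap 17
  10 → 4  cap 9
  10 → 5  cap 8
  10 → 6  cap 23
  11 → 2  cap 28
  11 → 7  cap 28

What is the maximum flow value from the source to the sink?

augment #1: 3→4→7 bottleneck 15, total now 15
augment #2: 3→4→11→7 bottleneck 4, total now 19
augment #3: 3→0→5→2→7 bottleneck 7, total now 26
augment #4: 3→6→8→4→11→7 bottleneck 14, total now 40
augment #5: 3→0→5→2→9→4→11→7 bottleneck 1, total now 41

Maximum flow value: 41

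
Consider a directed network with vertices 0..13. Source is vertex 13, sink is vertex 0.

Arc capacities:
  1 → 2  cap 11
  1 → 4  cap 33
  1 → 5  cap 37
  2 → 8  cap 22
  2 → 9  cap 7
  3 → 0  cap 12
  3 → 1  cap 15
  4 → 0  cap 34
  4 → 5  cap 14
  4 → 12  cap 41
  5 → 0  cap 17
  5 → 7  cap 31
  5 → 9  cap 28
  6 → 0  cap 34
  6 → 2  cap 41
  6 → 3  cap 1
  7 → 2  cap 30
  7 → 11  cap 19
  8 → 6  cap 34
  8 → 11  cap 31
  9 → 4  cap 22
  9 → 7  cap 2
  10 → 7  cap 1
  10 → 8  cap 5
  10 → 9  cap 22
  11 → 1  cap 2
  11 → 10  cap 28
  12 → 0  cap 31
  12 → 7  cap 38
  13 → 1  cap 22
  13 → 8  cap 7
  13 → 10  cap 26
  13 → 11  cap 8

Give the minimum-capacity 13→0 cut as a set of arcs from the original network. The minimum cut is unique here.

augment #1: 13→1→4→0 push 22
augment #2: 13→8→6→0 push 7
augment #3: 13→10→8→6→0 push 5
augment #4: 13→10→9→4→0 push 12
augment #5: 13→11→1→5→0 push 2
augment #6: 13→10→9→4→5→0 push 9
augment #7: 13→11→10→9→4→5→0 push 1
augment #8: 13→11→10→7→2→8→6→0 push 1
max flow = 59; residual-reachable set from 13 gives S-side
cut edges (S→T): {(10,7), (10,8), (10,9), (11,1), (13,1), (13,8)} total cap 59

Min-cut arcs: {(10,7), (10,8), (10,9), (11,1), (13,1), (13,8)} (total capacity 59)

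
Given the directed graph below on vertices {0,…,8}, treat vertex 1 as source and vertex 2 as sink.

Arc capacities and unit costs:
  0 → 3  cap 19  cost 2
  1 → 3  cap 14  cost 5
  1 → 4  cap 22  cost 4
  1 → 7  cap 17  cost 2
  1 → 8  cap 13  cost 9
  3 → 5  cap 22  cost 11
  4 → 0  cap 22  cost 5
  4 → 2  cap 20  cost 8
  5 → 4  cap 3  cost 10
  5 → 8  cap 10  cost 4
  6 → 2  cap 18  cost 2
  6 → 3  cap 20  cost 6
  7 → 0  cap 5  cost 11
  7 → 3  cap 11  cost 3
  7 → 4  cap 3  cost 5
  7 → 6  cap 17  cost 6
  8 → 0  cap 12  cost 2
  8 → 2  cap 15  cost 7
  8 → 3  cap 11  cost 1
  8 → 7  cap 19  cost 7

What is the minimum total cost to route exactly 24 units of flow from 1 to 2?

Minimum cost for 24 units: 254

shortest-cost path #1: 1→7→6→2 push 17 @ unit cost 10 (adds 170)
shortest-cost path #2: 1→4→2 push 7 @ unit cost 12 (adds 84)
total cost = 254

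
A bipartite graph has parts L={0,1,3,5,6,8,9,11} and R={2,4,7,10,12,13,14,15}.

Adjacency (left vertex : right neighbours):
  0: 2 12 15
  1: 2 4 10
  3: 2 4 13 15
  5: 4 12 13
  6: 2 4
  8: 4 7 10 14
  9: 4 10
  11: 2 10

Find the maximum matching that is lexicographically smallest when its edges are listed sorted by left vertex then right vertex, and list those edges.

Lex-smallest maximum matching: {(0,12), (1,2), (3,15), (5,13), (6,4), (8,7), (9,10)}

|M| = 7 (so the lex-smallest maximum matching has 7 edges)
process left vertices in ascending order; for each, take the smallest-labelled available neighbour that still permits 7 edges overall, or leave it unmatched if none does
lex-smallest matching: {0-12, 1-2, 3-15, 5-13, 6-4, 8-7, 9-10}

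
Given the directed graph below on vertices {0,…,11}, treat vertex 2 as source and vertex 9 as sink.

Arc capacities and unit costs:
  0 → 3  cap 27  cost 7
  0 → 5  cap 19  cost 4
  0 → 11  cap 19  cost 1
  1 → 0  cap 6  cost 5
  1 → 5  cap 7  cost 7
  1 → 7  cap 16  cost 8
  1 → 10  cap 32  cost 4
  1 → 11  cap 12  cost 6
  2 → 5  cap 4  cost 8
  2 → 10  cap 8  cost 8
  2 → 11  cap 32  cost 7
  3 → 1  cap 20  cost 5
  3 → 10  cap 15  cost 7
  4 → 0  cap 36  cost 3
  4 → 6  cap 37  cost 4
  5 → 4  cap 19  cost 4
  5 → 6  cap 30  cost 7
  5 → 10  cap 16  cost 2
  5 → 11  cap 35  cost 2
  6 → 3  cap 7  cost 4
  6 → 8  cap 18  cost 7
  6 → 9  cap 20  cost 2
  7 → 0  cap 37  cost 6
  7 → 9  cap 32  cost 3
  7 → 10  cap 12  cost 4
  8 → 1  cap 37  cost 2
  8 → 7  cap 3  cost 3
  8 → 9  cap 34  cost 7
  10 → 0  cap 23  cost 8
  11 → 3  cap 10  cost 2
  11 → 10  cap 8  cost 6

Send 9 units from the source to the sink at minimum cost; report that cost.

Minimum cost for 9 units: 193

shortest-cost path #1: 2→5→6→9 push 4 @ unit cost 17 (adds 68)
shortest-cost path #2: 2→11→3→1→7→9 push 5 @ unit cost 25 (adds 125)
total cost = 193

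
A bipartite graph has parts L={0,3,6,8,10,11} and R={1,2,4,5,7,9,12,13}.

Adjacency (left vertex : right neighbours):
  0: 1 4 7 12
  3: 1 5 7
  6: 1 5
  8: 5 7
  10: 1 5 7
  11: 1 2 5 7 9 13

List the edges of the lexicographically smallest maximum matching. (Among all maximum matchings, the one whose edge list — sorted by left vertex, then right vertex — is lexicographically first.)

|M| = 5 (so the lex-smallest maximum matching has 5 edges)
process left vertices in ascending order; for each, take the smallest-labelled available neighbour that still permits 5 edges overall, or leave it unmatched if none does
lex-smallest matching: {0-4, 3-1, 6-5, 8-7, 11-2}

Lex-smallest maximum matching: {(0,4), (3,1), (6,5), (8,7), (11,2)}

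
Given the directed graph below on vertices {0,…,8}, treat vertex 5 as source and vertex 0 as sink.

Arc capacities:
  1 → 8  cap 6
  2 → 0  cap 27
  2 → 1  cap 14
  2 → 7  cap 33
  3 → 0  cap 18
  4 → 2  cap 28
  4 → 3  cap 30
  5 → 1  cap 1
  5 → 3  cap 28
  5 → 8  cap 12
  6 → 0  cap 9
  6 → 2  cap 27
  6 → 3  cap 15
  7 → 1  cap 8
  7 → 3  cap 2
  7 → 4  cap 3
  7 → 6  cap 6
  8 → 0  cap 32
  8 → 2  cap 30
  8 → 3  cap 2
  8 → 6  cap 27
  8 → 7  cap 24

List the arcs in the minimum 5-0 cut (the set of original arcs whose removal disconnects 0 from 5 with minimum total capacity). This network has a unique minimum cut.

augment #1: 5→3→0 push 18
augment #2: 5→8→0 push 12
augment #3: 5→1→8→0 push 1
max flow = 31; residual-reachable set from 5 gives S-side
cut edges (S→T): {(3,0), (5,1), (5,8)} total cap 31

Min-cut arcs: {(3,0), (5,1), (5,8)} (total capacity 31)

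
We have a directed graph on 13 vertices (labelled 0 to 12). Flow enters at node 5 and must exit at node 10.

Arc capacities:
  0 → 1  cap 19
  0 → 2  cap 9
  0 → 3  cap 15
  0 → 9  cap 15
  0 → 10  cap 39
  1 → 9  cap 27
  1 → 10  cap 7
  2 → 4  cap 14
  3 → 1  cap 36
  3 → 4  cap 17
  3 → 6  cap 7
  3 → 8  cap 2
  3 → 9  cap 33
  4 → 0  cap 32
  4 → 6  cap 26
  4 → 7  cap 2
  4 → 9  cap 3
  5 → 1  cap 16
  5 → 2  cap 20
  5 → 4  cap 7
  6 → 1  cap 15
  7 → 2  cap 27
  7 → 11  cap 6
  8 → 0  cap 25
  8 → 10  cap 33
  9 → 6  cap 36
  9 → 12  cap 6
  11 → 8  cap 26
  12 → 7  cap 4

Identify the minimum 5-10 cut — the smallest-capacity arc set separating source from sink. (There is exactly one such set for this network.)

Min-cut arcs: {(1,10), (2,4), (5,4), (12,7)} (total capacity 32)

augment #1: 5→1→10 push 7
augment #2: 5→4→0→10 push 7
augment #3: 5→2→4→0→10 push 14
augment #4: 5→1→9→12→7→11→8→10 push 4
max flow = 32; residual-reachable set from 5 gives S-side
cut edges (S→T): {(1,10), (2,4), (5,4), (12,7)} total cap 32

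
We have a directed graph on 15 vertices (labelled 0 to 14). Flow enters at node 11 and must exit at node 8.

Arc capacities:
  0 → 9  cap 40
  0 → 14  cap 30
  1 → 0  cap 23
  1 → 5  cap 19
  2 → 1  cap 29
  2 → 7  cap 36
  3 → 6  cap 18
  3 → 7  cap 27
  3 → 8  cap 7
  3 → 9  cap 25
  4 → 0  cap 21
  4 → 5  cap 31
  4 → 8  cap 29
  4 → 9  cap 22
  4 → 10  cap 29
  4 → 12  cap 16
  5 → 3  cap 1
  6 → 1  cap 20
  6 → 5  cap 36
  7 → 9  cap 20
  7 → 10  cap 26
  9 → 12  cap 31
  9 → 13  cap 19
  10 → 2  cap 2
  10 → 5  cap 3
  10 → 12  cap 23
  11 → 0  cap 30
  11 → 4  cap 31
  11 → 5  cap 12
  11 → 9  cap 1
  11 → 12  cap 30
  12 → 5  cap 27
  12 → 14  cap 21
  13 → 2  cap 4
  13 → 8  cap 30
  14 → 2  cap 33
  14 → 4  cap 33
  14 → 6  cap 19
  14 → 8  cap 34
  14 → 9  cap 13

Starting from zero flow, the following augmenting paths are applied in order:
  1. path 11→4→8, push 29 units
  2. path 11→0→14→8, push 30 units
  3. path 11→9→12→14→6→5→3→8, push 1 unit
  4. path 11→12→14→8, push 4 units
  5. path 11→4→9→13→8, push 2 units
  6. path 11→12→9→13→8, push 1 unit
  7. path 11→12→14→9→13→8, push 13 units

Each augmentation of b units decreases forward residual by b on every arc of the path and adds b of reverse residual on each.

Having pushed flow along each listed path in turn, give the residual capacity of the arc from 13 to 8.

Residual capacity of (13,8): 14

after path 1 (11→4→8, push 29): res(13,8)=30
after path 2 (11→0→14→8, push 30): res(13,8)=30
after path 3 (11→9→12→14→6→5→3→8, push 1): res(13,8)=30
after path 4 (11→12→14→8, push 4): res(13,8)=30
after path 5 (11→4→9→13→8, push 2): res(13,8)=28
after path 6 (11→12→9→13→8, push 1): res(13,8)=27
after path 7 (11→12→14→9→13→8, push 13): res(13,8)=14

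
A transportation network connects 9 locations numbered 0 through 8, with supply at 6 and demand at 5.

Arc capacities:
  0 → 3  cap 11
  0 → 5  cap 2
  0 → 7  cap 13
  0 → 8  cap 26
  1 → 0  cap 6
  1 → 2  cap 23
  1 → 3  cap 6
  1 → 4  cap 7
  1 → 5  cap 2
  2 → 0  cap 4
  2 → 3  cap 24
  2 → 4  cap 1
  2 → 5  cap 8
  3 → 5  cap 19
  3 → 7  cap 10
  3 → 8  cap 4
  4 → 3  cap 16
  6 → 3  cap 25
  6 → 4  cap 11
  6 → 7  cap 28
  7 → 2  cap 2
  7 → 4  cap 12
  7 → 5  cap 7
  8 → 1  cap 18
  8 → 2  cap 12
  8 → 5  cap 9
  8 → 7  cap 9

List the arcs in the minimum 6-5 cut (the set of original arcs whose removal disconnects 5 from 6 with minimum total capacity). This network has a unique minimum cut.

Min-cut arcs: {(3,5), (3,8), (7,2), (7,5)} (total capacity 32)

augment #1: 6→3→5 push 19
augment #2: 6→7→5 push 7
augment #3: 6→3→8→5 push 4
augment #4: 6→7→2→5 push 2
max flow = 32; residual-reachable set from 6 gives S-side
cut edges (S→T): {(3,5), (3,8), (7,2), (7,5)} total cap 32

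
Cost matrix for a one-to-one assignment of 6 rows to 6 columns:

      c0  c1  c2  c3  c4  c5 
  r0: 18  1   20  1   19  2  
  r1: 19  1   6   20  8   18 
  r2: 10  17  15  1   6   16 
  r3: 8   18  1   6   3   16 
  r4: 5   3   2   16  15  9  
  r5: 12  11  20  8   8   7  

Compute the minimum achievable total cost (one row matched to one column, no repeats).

optimal assignment: row0→col5 (cost 2), row1→col1 (cost 1), row2→col3 (cost 1), row3→col2 (cost 1), row4→col0 (cost 5), row5→col4 (cost 8)
total = 2 + 1 + 1 + 1 + 5 + 8 = 18

Minimum assignment cost: 18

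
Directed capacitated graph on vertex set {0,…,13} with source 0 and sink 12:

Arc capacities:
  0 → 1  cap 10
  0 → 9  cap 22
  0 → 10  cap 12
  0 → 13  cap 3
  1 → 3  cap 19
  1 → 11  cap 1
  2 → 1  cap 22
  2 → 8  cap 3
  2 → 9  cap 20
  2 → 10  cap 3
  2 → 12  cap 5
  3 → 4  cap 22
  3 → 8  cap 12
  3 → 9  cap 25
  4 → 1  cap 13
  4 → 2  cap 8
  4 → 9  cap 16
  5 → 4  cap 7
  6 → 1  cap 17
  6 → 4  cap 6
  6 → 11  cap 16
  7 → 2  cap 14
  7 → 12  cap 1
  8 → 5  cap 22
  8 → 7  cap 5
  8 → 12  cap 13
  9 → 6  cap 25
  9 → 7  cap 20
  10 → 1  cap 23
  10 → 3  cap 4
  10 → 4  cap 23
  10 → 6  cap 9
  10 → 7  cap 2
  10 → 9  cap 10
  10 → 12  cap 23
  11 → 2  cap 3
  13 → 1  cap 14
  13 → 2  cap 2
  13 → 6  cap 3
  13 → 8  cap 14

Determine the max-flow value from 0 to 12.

augment #1: 0→10→12 bottleneck 12, total now 12
augment #2: 0→9→7→12 bottleneck 1, total now 13
augment #3: 0→13→2→12 bottleneck 2, total now 15
augment #4: 0→13→8→12 bottleneck 1, total now 16
augment #5: 0→1→3→8→12 bottleneck 10, total now 26
augment #6: 0→9→7→2→12 bottleneck 3, total now 29
augment #7: 0→9→7→2→8→12 bottleneck 2, total now 31
augment #8: 0→9→7→2→10→12 bottleneck 3, total now 34

Maximum flow value: 34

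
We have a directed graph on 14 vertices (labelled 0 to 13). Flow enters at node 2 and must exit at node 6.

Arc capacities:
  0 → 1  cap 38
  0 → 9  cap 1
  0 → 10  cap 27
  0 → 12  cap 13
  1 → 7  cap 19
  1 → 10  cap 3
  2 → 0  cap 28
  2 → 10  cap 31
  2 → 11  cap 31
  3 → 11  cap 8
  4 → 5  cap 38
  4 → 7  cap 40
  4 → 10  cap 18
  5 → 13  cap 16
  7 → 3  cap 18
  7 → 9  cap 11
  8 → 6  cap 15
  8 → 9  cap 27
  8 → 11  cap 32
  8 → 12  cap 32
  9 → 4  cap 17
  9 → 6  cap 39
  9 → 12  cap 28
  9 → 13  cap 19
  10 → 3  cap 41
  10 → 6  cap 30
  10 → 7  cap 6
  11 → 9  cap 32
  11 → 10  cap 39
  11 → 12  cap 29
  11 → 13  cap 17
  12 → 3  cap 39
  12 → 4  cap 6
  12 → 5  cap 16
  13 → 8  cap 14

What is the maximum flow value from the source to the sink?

Maximum flow value: 83

augment #1: 2→10→6 bottleneck 30, total now 30
augment #2: 2→0→9→6 bottleneck 1, total now 31
augment #3: 2→11→9→6 bottleneck 31, total now 62
augment #4: 2→10→7→9→6 bottleneck 1, total now 63
augment #5: 2→0→1→7→9→6 bottleneck 6, total now 69
augment #6: 2→0→12→5→13→8→6 bottleneck 13, total now 82
augment #7: 2→0→1→7→9→13→8→6 bottleneck 1, total now 83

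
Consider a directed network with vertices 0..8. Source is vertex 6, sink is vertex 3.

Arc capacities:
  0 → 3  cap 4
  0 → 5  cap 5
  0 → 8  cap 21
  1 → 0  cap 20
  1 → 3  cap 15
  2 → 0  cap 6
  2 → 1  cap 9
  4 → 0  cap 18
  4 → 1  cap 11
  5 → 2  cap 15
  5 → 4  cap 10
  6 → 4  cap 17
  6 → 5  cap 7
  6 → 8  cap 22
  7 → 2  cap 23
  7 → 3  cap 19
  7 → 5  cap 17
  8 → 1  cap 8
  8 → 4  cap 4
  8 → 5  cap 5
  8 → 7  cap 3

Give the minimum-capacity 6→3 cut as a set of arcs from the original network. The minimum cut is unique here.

Min-cut arcs: {(0,3), (1,3), (8,7)} (total capacity 22)

augment #1: 6→4→0→3 push 4
augment #2: 6→4→1→3 push 11
augment #3: 6→8→1→3 push 4
augment #4: 6→8→7→3 push 3
max flow = 22; residual-reachable set from 6 gives S-side
cut edges (S→T): {(0,3), (1,3), (8,7)} total cap 22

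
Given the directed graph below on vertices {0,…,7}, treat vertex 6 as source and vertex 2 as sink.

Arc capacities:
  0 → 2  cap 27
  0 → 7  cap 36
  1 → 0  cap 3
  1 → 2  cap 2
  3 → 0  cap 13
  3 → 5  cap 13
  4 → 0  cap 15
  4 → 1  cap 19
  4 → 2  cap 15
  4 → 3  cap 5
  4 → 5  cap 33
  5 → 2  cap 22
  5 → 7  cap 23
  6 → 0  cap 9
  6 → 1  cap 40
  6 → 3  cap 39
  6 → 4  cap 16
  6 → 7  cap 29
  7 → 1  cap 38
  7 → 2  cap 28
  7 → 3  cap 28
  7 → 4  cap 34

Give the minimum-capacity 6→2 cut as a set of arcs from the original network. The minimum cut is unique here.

Min-cut arcs: {(1,0), (1,2), (3,0), (3,5), (6,0), (6,4), (6,7)} (total capacity 85)

augment #1: 6→0→2 push 9
augment #2: 6→1→2 push 2
augment #3: 6→4→2 push 15
augment #4: 6→7→2 push 28
augment #5: 6→1→0→2 push 3
augment #6: 6→3→0→2 push 13
augment #7: 6→3→5→2 push 13
augment #8: 6→4→0→2 push 1
augment #9: 6→7→4→0→2 push 1
max flow = 85; residual-reachable set from 6 gives S-side
cut edges (S→T): {(1,0), (1,2), (3,0), (3,5), (6,0), (6,4), (6,7)} total cap 85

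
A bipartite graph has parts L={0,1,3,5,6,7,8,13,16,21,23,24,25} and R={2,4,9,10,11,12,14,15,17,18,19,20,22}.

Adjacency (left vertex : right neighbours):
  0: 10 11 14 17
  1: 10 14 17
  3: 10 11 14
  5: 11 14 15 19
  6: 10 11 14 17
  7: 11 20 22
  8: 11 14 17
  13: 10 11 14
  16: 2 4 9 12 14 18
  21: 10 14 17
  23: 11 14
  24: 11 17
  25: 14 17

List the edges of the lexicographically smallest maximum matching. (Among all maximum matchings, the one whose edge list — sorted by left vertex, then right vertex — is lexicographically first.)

Lex-smallest maximum matching: {(0,10), (1,14), (3,11), (5,15), (6,17), (7,20), (16,2)}

|M| = 7 (so the lex-smallest maximum matching has 7 edges)
process left vertices in ascending order; for each, take the smallest-labelled available neighbour that still permits 7 edges overall, or leave it unmatched if none does
lex-smallest matching: {0-10, 1-14, 3-11, 5-15, 6-17, 7-20, 16-2}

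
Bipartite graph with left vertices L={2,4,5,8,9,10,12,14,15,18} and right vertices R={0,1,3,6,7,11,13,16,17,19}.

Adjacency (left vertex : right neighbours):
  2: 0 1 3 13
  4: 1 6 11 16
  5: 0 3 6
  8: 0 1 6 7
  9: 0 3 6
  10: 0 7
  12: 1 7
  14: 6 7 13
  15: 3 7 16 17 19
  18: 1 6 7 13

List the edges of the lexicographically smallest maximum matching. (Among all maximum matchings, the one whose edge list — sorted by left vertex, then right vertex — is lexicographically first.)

Lex-smallest maximum matching: {(2,0), (4,11), (5,3), (8,1), (9,6), (10,7), (14,13), (15,16)}

|M| = 8 (so the lex-smallest maximum matching has 8 edges)
process left vertices in ascending order; for each, take the smallest-labelled available neighbour that still permits 8 edges overall, or leave it unmatched if none does
lex-smallest matching: {2-0, 4-11, 5-3, 8-1, 9-6, 10-7, 14-13, 15-16}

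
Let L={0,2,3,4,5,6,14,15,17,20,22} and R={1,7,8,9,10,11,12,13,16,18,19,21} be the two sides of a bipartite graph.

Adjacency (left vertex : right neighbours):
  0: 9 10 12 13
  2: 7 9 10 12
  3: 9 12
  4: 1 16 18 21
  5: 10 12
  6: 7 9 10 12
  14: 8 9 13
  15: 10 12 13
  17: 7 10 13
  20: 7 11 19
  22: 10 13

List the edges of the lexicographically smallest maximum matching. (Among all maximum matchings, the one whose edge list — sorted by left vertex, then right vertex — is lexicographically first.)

|M| = 8 (so the lex-smallest maximum matching has 8 edges)
process left vertices in ascending order; for each, take the smallest-labelled available neighbour that still permits 8 edges overall, or leave it unmatched if none does
lex-smallest matching: {0-9, 2-7, 3-12, 4-1, 5-10, 14-8, 15-13, 20-11}

Lex-smallest maximum matching: {(0,9), (2,7), (3,12), (4,1), (5,10), (14,8), (15,13), (20,11)}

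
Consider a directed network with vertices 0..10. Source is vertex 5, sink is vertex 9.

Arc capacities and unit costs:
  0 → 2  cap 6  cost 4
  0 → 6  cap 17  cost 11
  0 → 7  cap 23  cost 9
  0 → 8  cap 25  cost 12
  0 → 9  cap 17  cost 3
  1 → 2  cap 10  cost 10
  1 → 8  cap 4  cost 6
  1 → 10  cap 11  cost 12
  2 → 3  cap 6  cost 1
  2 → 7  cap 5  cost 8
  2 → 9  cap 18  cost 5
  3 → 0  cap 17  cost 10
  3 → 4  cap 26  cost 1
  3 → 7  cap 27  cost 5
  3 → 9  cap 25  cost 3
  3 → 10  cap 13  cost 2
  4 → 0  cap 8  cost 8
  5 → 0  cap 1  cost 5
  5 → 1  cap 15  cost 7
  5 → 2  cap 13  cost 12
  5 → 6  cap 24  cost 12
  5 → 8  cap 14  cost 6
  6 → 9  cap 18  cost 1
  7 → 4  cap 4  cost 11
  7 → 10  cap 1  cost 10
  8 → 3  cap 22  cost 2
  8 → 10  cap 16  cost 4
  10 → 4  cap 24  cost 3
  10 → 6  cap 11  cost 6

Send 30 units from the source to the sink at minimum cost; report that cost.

Minimum cost for 30 units: 357

shortest-cost path #1: 5→0→9 push 1 @ unit cost 8 (adds 8)
shortest-cost path #2: 5→8→3→9 push 14 @ unit cost 11 (adds 154)
shortest-cost path #3: 5→6→9 push 15 @ unit cost 13 (adds 195)
total cost = 357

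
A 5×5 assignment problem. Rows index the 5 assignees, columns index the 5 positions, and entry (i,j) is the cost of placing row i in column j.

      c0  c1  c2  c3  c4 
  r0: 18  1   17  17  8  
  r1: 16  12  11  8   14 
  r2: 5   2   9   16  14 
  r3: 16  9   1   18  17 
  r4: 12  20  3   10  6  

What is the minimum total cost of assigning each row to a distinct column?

optimal assignment: row0→col1 (cost 1), row1→col3 (cost 8), row2→col0 (cost 5), row3→col2 (cost 1), row4→col4 (cost 6)
total = 1 + 8 + 5 + 1 + 6 = 21

Minimum assignment cost: 21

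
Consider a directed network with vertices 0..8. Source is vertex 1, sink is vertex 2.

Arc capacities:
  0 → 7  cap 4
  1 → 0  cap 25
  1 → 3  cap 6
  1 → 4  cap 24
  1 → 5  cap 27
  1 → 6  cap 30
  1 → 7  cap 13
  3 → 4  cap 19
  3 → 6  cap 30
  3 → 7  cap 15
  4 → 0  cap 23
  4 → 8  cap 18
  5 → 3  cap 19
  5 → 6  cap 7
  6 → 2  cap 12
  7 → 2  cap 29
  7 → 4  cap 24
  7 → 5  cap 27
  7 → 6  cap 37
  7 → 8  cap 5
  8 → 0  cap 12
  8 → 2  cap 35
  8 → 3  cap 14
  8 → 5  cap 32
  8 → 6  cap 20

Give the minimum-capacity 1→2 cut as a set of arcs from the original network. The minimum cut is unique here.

Min-cut arcs: {(0,7), (1,7), (3,7), (4,8), (6,2)} (total capacity 62)

augment #1: 1→6→2 push 12
augment #2: 1→7→2 push 13
augment #3: 1→0→7→2 push 4
augment #4: 1→3→7→2 push 6
augment #5: 1→4→8→2 push 18
augment #6: 1→5→3→7→2 push 6
augment #7: 1→5→3→7→8→2 push 3
max flow = 62; residual-reachable set from 1 gives S-side
cut edges (S→T): {(0,7), (1,7), (3,7), (4,8), (6,2)} total cap 62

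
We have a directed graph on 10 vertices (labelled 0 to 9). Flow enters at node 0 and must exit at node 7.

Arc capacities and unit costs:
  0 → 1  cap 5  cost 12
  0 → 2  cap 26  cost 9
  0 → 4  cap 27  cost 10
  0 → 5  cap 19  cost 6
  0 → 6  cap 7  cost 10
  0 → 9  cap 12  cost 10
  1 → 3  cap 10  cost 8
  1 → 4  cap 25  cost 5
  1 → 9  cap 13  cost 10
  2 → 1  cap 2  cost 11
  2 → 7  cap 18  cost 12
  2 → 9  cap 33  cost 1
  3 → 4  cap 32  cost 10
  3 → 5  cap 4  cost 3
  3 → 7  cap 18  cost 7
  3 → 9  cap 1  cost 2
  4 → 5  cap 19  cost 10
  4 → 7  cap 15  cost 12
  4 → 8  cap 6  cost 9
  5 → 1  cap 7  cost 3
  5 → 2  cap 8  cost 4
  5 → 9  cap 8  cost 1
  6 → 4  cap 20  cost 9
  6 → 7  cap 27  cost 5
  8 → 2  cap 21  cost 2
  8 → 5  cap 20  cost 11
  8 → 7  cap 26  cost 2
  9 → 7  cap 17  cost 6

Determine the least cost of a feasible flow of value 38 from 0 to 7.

Minimum cost for 38 units: 647

shortest-cost path #1: 0→5→9→7 push 8 @ unit cost 13 (adds 104)
shortest-cost path #2: 0→6→7 push 7 @ unit cost 15 (adds 105)
shortest-cost path #3: 0→9→7 push 9 @ unit cost 16 (adds 144)
shortest-cost path #4: 0→2→7 push 14 @ unit cost 21 (adds 294)
total cost = 647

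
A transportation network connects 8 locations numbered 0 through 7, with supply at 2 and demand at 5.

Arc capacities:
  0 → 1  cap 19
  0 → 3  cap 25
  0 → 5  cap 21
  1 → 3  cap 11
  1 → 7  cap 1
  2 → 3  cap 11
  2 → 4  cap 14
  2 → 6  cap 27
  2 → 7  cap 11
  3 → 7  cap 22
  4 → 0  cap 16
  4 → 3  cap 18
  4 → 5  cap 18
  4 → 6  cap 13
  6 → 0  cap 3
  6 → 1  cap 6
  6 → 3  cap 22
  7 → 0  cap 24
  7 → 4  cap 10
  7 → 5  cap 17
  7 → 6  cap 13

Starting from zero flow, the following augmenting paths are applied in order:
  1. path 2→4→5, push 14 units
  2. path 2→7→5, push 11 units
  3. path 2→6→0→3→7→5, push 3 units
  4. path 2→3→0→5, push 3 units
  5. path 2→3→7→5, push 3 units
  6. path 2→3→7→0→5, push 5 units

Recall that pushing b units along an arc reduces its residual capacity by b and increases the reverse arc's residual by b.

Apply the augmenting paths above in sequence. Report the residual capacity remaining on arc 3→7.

Residual capacity of (3,7): 11

after path 1 (2→4→5, push 14): res(3,7)=22
after path 2 (2→7→5, push 11): res(3,7)=22
after path 3 (2→6→0→3→7→5, push 3): res(3,7)=19
after path 4 (2→3→0→5, push 3): res(3,7)=19
after path 5 (2→3→7→5, push 3): res(3,7)=16
after path 6 (2→3→7→0→5, push 5): res(3,7)=11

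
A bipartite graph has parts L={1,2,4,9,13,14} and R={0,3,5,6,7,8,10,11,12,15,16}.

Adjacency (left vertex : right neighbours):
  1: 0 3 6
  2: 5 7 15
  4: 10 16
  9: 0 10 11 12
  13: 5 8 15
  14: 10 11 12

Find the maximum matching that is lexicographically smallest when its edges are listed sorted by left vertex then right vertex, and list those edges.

|M| = 6 (so the lex-smallest maximum matching has 6 edges)
process left vertices in ascending order; for each, take the smallest-labelled available neighbour that still permits 6 edges overall, or leave it unmatched if none does
lex-smallest matching: {1-0, 2-5, 4-10, 9-11, 13-8, 14-12}

Lex-smallest maximum matching: {(1,0), (2,5), (4,10), (9,11), (13,8), (14,12)}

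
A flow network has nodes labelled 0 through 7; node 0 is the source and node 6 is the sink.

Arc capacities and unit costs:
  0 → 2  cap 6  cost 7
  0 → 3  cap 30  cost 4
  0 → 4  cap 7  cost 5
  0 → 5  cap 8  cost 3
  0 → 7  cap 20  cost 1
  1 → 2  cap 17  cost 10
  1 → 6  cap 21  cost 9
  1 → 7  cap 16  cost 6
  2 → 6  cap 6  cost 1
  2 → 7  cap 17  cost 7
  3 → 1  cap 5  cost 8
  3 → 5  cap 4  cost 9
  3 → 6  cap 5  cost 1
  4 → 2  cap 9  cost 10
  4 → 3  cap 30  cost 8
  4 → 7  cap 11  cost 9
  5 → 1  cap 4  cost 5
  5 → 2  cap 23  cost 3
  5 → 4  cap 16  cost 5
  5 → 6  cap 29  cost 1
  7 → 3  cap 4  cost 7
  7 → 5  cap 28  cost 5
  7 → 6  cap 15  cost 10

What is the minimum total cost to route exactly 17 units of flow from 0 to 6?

Minimum cost for 17 units: 85

shortest-cost path #1: 0→5→6 push 8 @ unit cost 4 (adds 32)
shortest-cost path #2: 0→3→6 push 5 @ unit cost 5 (adds 25)
shortest-cost path #3: 0→7→5→6 push 4 @ unit cost 7 (adds 28)
total cost = 85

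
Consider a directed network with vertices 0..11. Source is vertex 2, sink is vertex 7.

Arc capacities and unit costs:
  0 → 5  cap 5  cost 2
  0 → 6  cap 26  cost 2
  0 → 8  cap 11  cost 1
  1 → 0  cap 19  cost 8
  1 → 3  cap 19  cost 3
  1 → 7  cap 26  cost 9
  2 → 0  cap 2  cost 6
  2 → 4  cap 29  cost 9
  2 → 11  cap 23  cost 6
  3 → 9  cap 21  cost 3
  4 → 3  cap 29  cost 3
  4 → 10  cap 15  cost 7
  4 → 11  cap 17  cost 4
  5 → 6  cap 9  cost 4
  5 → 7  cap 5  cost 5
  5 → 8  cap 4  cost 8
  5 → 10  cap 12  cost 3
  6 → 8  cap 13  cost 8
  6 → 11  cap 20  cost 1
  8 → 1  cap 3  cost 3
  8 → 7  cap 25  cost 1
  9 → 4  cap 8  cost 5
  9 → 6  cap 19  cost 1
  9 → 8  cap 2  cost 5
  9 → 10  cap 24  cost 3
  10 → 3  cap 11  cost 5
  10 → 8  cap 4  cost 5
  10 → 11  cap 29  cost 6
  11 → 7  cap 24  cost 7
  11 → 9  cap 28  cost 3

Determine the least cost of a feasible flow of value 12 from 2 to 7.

shortest-cost path #1: 2→0→8→7 push 2 @ unit cost 8 (adds 16)
shortest-cost path #2: 2→11→7 push 10 @ unit cost 13 (adds 130)
total cost = 146

Minimum cost for 12 units: 146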